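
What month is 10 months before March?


March is month 3
3 - 10 = -7; wrap: -7 + 12 = 5

May


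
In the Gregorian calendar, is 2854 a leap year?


Gregorian leap year rule: divisible by 4, but not by 100, unless also by 400.
2854 is not divisible by 4 -> not a leap year

No


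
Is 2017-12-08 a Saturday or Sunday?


Anchor: Jan 1, 2017. With p = 2017 - 1 = 2016: (p + p//4 - p//100 + p//400) mod 7 = (2016 + 504 - 20 + 5) mod 7 = 2505 mod 7 = 6 -> Sunday (Mon=0 ... Sun=6)
Day of year: 342; offset = 341
Weekday index = (6 + 341) mod 7 = 4 -> Friday
Weekend days: Saturday, Sunday

No


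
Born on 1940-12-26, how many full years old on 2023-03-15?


Birth: 1940-12-26
Reference: 2023-03-15
Year difference: 2023 - 1940 = 83
Birthday not yet reached in 2023, subtract 1

82 years old


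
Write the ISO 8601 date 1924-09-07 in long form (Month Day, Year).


ISO 1924-09-07 parses as year=1924, month=09, day=07
Month 9 -> September

September 7, 1924


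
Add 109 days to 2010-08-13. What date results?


Start: 2010-08-13, add 109 days
August 2010 has 31 days: 31 - 13 = 18 days to August 31 -> 91 left
September 2010 has 30 days -> 61 left
October 2010 has 31 days -> 30 left
November 2010: 30 <= 30 -> lands on November 30

Result: 2010-11-30


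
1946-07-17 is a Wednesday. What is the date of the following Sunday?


Current: Wednesday
Target: Sunday
Days ahead: 4

Next Sunday: 1946-07-21


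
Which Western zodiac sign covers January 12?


Date: January 12
Conventional tropical zodiac dates: Capricorn from December 22 onward; Aquarius starts January 20
January 12 falls within the Capricorn range

Capricorn


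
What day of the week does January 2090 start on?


Target: January 1, 2090
Anchor: Jan 1, 2090. With p = 2090 - 1 = 2089: (p + p//4 - p//100 + p//400) mod 7 = (2089 + 522 - 20 + 5) mod 7 = 2596 mod 7 = 6 -> Sunday (Mon=0 ... Sun=6)
Offset from anchor: 0 days
Weekday index = (6 + 0) mod 7 = 6

Sunday


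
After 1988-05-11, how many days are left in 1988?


Day of year: 132 of 366
Remaining = 366 - 132

234 days


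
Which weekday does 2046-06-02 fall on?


Date: June 2, 2046
Anchor: Jan 1, 2046. With p = 2046 - 1 = 2045: (p + p//4 - p//100 + p//400) mod 7 = (2045 + 511 - 20 + 5) mod 7 = 2541 mod 7 = 0 -> Monday (Mon=0 ... Sun=6)
Days before June (Jan-May): 151; offset = 151 + 2 - 1 = 152
Weekday index = (0 + 152) mod 7 = 5

Day of the week: Saturday


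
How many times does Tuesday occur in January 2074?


January 2074 has 31 days
Anchor: Jan 1, 2074. With p = 2074 - 1 = 2073: (p + p//4 - p//100 + p//400) mod 7 = (2073 + 518 - 20 + 5) mod 7 = 2576 mod 7 = 0 -> Monday (Mon=0 ... Sun=6)
January 1 is the anchor itself -> Monday
First Tuesday is January 2
Tuesdays: 2, 9, 16, 23, 30

5 Tuesdays


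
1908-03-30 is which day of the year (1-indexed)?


Date: March 30, 1908
Days in months 1 through 2: 60
Plus 30 days in March

Day of year: 90


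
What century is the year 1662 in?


Century = (year - 1) // 100 + 1
= (1662 - 1) // 100 + 1
= 1661 // 100 + 1
= 16 + 1

17th century


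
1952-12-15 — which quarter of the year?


Month: December (month 12)
Q1: Jan-Mar, Q2: Apr-Jun, Q3: Jul-Sep, Q4: Oct-Dec

Q4


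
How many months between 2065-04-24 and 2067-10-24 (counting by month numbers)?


From April 2065 to October 2067
2 years * 12 = 24 months, plus 6 months = 30

30 months


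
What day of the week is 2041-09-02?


Date: September 2, 2041
Anchor: Jan 1, 2041. With p = 2041 - 1 = 2040: (p + p//4 - p//100 + p//400) mod 7 = (2040 + 510 - 20 + 5) mod 7 = 2535 mod 7 = 1 -> Tuesday (Mon=0 ... Sun=6)
Days before September (Jan-Aug): 243; offset = 243 + 2 - 1 = 244
Weekday index = (1 + 244) mod 7 = 0

Day of the week: Monday


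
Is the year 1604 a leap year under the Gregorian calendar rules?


Gregorian leap year rule: divisible by 4, but not by 100, unless also by 400.
1604 is divisible by 4 but not 100 -> leap year

Yes


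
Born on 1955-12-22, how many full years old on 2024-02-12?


Birth: 1955-12-22
Reference: 2024-02-12
Year difference: 2024 - 1955 = 69
Birthday not yet reached in 2024, subtract 1

68 years old


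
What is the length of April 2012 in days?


April 2012

30 days


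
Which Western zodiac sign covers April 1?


Date: April 1
Conventional tropical zodiac dates: Aries from March 21 onward; Taurus starts April 20
April 1 falls within the Aries range

Aries


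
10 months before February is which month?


February is month 2
2 - 10 = -8; wrap: -8 + 12 = 4

April


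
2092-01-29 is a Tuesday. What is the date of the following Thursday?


Current: Tuesday
Target: Thursday
Days ahead: 2

Next Thursday: 2092-01-31


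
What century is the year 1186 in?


Century = (year - 1) // 100 + 1
= (1186 - 1) // 100 + 1
= 1185 // 100 + 1
= 11 + 1

12th century


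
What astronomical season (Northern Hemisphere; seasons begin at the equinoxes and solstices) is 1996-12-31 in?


Date: December 31
Astronomical Winter (approx.; exact equinox/solstice day varies by year): December 21 to March 19
December 31 falls within the Winter window

Winter


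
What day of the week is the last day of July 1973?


July 1973 has 31 days
Anchor: Jan 1, 1973. With p = 1973 - 1 = 1972: (p + p//4 - p//100 + p//400) mod 7 = (1972 + 493 - 19 + 4) mod 7 = 2450 mod 7 = 0 -> Monday (Mon=0 ... Sun=6)
Days before July (Jan-Jun): 181; July 1 index = (0 + 181) mod 7 = 6 -> Sunday
Last day offset: 31 - 1 = 30 days
Weekday index = (6 + 30) mod 7 = 1

Tuesday, July 31


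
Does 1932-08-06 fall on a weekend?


Anchor: Jan 1, 1932. With p = 1932 - 1 = 1931: (p + p//4 - p//100 + p//400) mod 7 = (1931 + 482 - 19 + 4) mod 7 = 2398 mod 7 = 4 -> Friday (Mon=0 ... Sun=6)
Day of year: 219; offset = 218
Weekday index = (4 + 218) mod 7 = 5 -> Saturday
Weekend days: Saturday, Sunday

Yes


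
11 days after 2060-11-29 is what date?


Start: 2060-11-29, add 11 days
November 2060 has 30 days: 30 - 29 = 1 day to November 30 -> 10 left
December 2060: 10 <= 31 -> lands on December 10

Result: 2060-12-10


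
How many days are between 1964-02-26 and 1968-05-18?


From 1964-02-26 to 1968-05-18
1964-02-26: days before February = 31; day of year = 31 + 26 = 57
1968-05-18: days before May = 31 + 29 + 31 + 30 = 121 (1968 is a leap year); day of year = 121 + 18 = 139
Rest of 1964: 366 - 57 = 309
Full years 1965 (365), 1966 (365), 1967 (365): 1095
Total = 309 + 1095 + 139 = 1543

1543 days


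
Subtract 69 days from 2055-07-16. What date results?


Start: 2055-07-16, subtract 69 days
Back 16 days from July 16 reaches June 30, 2055 -> 53 left
June 2055 has 30 days -> back to May 31, 2055 -> 23 left
May 2055: 31 - 23 = 8 -> lands on May 8

Result: 2055-05-08


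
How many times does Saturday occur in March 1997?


March 1997 has 31 days
Anchor: Jan 1, 1997. With p = 1997 - 1 = 1996: (p + p//4 - p//100 + p//400) mod 7 = (1996 + 499 - 19 + 4) mod 7 = 2480 mod 7 = 2 -> Wednesday (Mon=0 ... Sun=6)
Days before March (Jan-Feb): 59; March 1 index = (2 + 59) mod 7 = 5 -> Saturday
First Saturday is March 1
Saturdays: 1, 8, 15, 22, 29

5 Saturdays


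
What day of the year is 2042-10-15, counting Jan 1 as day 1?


Date: October 15, 2042
Days in months 1 through 9: 273
Plus 15 days in October

Day of year: 288


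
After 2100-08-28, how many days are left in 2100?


Day of year: 240 of 365
Remaining = 365 - 240

125 days


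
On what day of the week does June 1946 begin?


Target: June 1, 1946
Anchor: Jan 1, 1946. With p = 1946 - 1 = 1945: (p + p//4 - p//100 + p//400) mod 7 = (1945 + 486 - 19 + 4) mod 7 = 2416 mod 7 = 1 -> Tuesday (Mon=0 ... Sun=6)
Days before June (Jan-May): 151 days
Weekday index = (1 + 151) mod 7 = 5

Saturday


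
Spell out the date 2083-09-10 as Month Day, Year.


ISO 2083-09-10 parses as year=2083, month=09, day=10
Month 9 -> September

September 10, 2083


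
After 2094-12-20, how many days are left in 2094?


Day of year: 354 of 365
Remaining = 365 - 354

11 days


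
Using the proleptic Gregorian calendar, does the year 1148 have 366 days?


Gregorian leap year rule: divisible by 4, but not by 100, unless also by 400.
1148 is divisible by 4 but not 100 -> leap year

Yes


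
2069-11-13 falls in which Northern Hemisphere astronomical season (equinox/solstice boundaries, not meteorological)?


Date: November 13
Astronomical Autumn (approx.; exact equinox/solstice day varies by year): September 22 to December 20
November 13 falls within the Autumn window

Autumn


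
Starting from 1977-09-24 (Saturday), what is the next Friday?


Current: Saturday
Target: Friday
Days ahead: 6

Next Friday: 1977-09-30


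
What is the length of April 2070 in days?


April 2070

30 days


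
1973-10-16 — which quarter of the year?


Month: October (month 10)
Q1: Jan-Mar, Q2: Apr-Jun, Q3: Jul-Sep, Q4: Oct-Dec

Q4


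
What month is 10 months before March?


March is month 3
3 - 10 = -7; wrap: -7 + 12 = 5

May


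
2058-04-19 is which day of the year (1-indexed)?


Date: April 19, 2058
Days in months 1 through 3: 90
Plus 19 days in April

Day of year: 109


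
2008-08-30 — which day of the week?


Date: August 30, 2008
Anchor: Jan 1, 2008. With p = 2008 - 1 = 2007: (p + p//4 - p//100 + p//400) mod 7 = (2007 + 501 - 20 + 5) mod 7 = 2493 mod 7 = 1 -> Tuesday (Mon=0 ... Sun=6)
Days before August (Jan-Jul): 213; offset = 213 + 30 - 1 = 242
Weekday index = (1 + 242) mod 7 = 5

Day of the week: Saturday


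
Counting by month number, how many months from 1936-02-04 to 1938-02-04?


From February 1936 to February 1938
2 years * 12 = 24 months = 24

24 months


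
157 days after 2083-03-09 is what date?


Start: 2083-03-09, add 157 days
March 2083 has 31 days: 31 - 9 = 22 days to March 31 -> 135 left
April 2083 has 30 days -> 105 left
May 2083 has 31 days -> 74 left
June 2083 has 30 days -> 44 left
July 2083 has 31 days -> 13 left
August 2083: 13 <= 31 -> lands on August 13

Result: 2083-08-13


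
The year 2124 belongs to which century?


Century = (year - 1) // 100 + 1
= (2124 - 1) // 100 + 1
= 2123 // 100 + 1
= 21 + 1

22nd century


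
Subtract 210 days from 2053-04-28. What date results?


Start: 2053-04-28, subtract 210 days
Back 28 days from April 28 reaches March 31, 2053 -> 182 left
March 2053 has 31 days -> back to February 28, 2053 -> 151 left
February 2053 has 28 days -> back to January 31, 2053 -> 123 left
January 2053 has 31 days -> back to December 31, 2052 -> 92 left
December 2052 has 31 days -> back to November 30, 2052 -> 61 left
November 2052 has 30 days -> back to October 31, 2052 -> 31 left
October 2052 has 31 days -> back to September 30, 2052 -> 0 left
September 2052: 30 - 0 = 30 -> lands on September 30

Result: 2052-09-30


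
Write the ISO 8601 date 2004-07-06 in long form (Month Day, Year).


ISO 2004-07-06 parses as year=2004, month=07, day=06
Month 7 -> July

July 6, 2004


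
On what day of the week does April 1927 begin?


Target: April 1, 1927
Anchor: Jan 1, 1927. With p = 1927 - 1 = 1926: (p + p//4 - p//100 + p//400) mod 7 = (1926 + 481 - 19 + 4) mod 7 = 2392 mod 7 = 5 -> Saturday (Mon=0 ... Sun=6)
Days before April (Jan-Mar): 90 days
Weekday index = (5 + 90) mod 7 = 4

Friday


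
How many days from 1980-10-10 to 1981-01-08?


From 1980-10-10 to 1981-01-08
1980-10-10: days before October = 31 + 29 + 31 + 30 + 31 + 30 + 31 + 31 + 30 = 274 (1980 is a leap year); day of year = 274 + 10 = 284
1981-01-08: day of year = 8
Rest of 1980: 366 - 284 = 82
Total = 82 + 8 = 90

90 days


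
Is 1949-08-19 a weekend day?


Anchor: Jan 1, 1949. With p = 1949 - 1 = 1948: (p + p//4 - p//100 + p//400) mod 7 = (1948 + 487 - 19 + 4) mod 7 = 2420 mod 7 = 5 -> Saturday (Mon=0 ... Sun=6)
Day of year: 231; offset = 230
Weekday index = (5 + 230) mod 7 = 4 -> Friday
Weekend days: Saturday, Sunday

No


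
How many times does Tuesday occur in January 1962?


January 1962 has 31 days
Anchor: Jan 1, 1962. With p = 1962 - 1 = 1961: (p + p//4 - p//100 + p//400) mod 7 = (1961 + 490 - 19 + 4) mod 7 = 2436 mod 7 = 0 -> Monday (Mon=0 ... Sun=6)
January 1 is the anchor itself -> Monday
First Tuesday is January 2
Tuesdays: 2, 9, 16, 23, 30

5 Tuesdays


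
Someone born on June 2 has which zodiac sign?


Date: June 2
Conventional tropical zodiac dates: Gemini from May 21 onward; Cancer starts June 21
June 2 falls within the Gemini range

Gemini


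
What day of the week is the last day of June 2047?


June 2047 has 30 days
Anchor: Jan 1, 2047. With p = 2047 - 1 = 2046: (p + p//4 - p//100 + p//400) mod 7 = (2046 + 511 - 20 + 5) mod 7 = 2542 mod 7 = 1 -> Tuesday (Mon=0 ... Sun=6)
Days before June (Jan-May): 151; June 1 index = (1 + 151) mod 7 = 5 -> Saturday
Last day offset: 30 - 1 = 29 days
Weekday index = (5 + 29) mod 7 = 6

Sunday, June 30


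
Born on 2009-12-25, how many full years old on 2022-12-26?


Birth: 2009-12-25
Reference: 2022-12-26
Year difference: 2022 - 2009 = 13

13 years old


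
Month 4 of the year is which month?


Month 4 of 12

April


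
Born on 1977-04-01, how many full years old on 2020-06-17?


Birth: 1977-04-01
Reference: 2020-06-17
Year difference: 2020 - 1977 = 43

43 years old


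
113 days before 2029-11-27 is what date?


Start: 2029-11-27, subtract 113 days
Back 27 days from November 27 reaches October 31, 2029 -> 86 left
October 2029 has 31 days -> back to September 30, 2029 -> 55 left
September 2029 has 30 days -> back to August 31, 2029 -> 25 left
August 2029: 31 - 25 = 6 -> lands on August 6

Result: 2029-08-06


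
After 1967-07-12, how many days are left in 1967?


Day of year: 193 of 365
Remaining = 365 - 193

172 days


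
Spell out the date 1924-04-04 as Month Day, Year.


ISO 1924-04-04 parses as year=1924, month=04, day=04
Month 4 -> April

April 4, 1924


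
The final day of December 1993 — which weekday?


December 1993 has 31 days
Anchor: Jan 1, 1993. With p = 1993 - 1 = 1992: (p + p//4 - p//100 + p//400) mod 7 = (1992 + 498 - 19 + 4) mod 7 = 2475 mod 7 = 4 -> Friday (Mon=0 ... Sun=6)
Days before December (Jan-Nov): 334; December 1 index = (4 + 334) mod 7 = 2 -> Wednesday
Last day offset: 31 - 1 = 30 days
Weekday index = (2 + 30) mod 7 = 4

Friday, December 31


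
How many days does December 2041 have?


December 2041

31 days


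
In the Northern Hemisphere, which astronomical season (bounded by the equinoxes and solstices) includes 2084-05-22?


Date: May 22
Astronomical Spring (approx.; exact equinox/solstice day varies by year): March 20 to June 20
May 22 falls within the Spring window

Spring


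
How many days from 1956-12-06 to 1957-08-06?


From 1956-12-06 to 1957-08-06
1956-12-06: days before December = 31 + 29 + 31 + 30 + 31 + 30 + 31 + 31 + 30 + 31 + 30 = 335 (1956 is a leap year); day of year = 335 + 6 = 341
1957-08-06: days before August = 31 + 28 + 31 + 30 + 31 + 30 + 31 = 212 (1957 is not a leap year); day of year = 212 + 6 = 218
Rest of 1956: 366 - 341 = 25
Total = 25 + 218 = 243

243 days


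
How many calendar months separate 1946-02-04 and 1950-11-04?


From February 1946 to November 1950
4 years * 12 = 48 months, plus 9 months = 57

57 months


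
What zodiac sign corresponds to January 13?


Date: January 13
Conventional tropical zodiac dates: Capricorn from December 22 onward; Aquarius starts January 20
January 13 falls within the Capricorn range

Capricorn


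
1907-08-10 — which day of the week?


Date: August 10, 1907
Anchor: Jan 1, 1907. With p = 1907 - 1 = 1906: (p + p//4 - p//100 + p//400) mod 7 = (1906 + 476 - 19 + 4) mod 7 = 2367 mod 7 = 1 -> Tuesday (Mon=0 ... Sun=6)
Days before August (Jan-Jul): 212; offset = 212 + 10 - 1 = 221
Weekday index = (1 + 221) mod 7 = 5

Day of the week: Saturday


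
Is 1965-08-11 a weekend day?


Anchor: Jan 1, 1965. With p = 1965 - 1 = 1964: (p + p//4 - p//100 + p//400) mod 7 = (1964 + 491 - 19 + 4) mod 7 = 2440 mod 7 = 4 -> Friday (Mon=0 ... Sun=6)
Day of year: 223; offset = 222
Weekday index = (4 + 222) mod 7 = 2 -> Wednesday
Weekend days: Saturday, Sunday

No


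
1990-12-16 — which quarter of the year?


Month: December (month 12)
Q1: Jan-Mar, Q2: Apr-Jun, Q3: Jul-Sep, Q4: Oct-Dec

Q4


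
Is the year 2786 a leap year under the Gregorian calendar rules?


Gregorian leap year rule: divisible by 4, but not by 100, unless also by 400.
2786 is not divisible by 4 -> not a leap year

No


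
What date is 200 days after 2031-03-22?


Start: 2031-03-22, add 200 days
March 2031 has 31 days: 31 - 22 = 9 days to March 31 -> 191 left
April 2031 has 30 days -> 161 left
May 2031 has 31 days -> 130 left
June 2031 has 30 days -> 100 left
July 2031 has 31 days -> 69 left
August 2031 has 31 days -> 38 left
September 2031 has 30 days -> 8 left
October 2031: 8 <= 31 -> lands on October 8

Result: 2031-10-08


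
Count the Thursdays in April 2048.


April 2048 has 30 days
Anchor: Jan 1, 2048. With p = 2048 - 1 = 2047: (p + p//4 - p//100 + p//400) mod 7 = (2047 + 511 - 20 + 5) mod 7 = 2543 mod 7 = 2 -> Wednesday (Mon=0 ... Sun=6)
Days before April (Jan-Mar): 91; April 1 index = (2 + 91) mod 7 = 2 -> Wednesday
First Thursday is April 2
Thursdays: 2, 9, 16, 23, 30

5 Thursdays


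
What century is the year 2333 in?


Century = (year - 1) // 100 + 1
= (2333 - 1) // 100 + 1
= 2332 // 100 + 1
= 23 + 1

24th century


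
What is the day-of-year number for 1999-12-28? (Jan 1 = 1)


Date: December 28, 1999
Days in months 1 through 11: 334
Plus 28 days in December

Day of year: 362


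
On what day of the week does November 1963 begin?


Target: November 1, 1963
Anchor: Jan 1, 1963. With p = 1963 - 1 = 1962: (p + p//4 - p//100 + p//400) mod 7 = (1962 + 490 - 19 + 4) mod 7 = 2437 mod 7 = 1 -> Tuesday (Mon=0 ... Sun=6)
Days before November (Jan-Oct): 304 days
Weekday index = (1 + 304) mod 7 = 4

Friday


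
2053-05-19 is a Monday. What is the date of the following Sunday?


Current: Monday
Target: Sunday
Days ahead: 6

Next Sunday: 2053-05-25


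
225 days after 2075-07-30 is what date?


Start: 2075-07-30, add 225 days
July 2075 has 31 days: 31 - 30 = 1 day to July 31 -> 224 left
August 2075 has 31 days -> 193 left
September 2075 has 30 days -> 163 left
October 2075 has 31 days -> 132 left
November 2075 has 30 days -> 102 left
December 2075 has 31 days -> 71 left
January 2076 has 31 days -> 40 left
February 2076 has 29 days -> 11 left
March 2076: 11 <= 31 -> lands on March 11

Result: 2076-03-11


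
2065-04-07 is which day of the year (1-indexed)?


Date: April 7, 2065
Days in months 1 through 3: 90
Plus 7 days in April

Day of year: 97


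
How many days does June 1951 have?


June 1951

30 days


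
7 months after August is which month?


August is month 8
8 + 7 = 15; wrap: 15 - 12 = 3

March


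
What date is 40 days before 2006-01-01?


Start: 2006-01-01, subtract 40 days
Back 1 day from January 1 reaches December 31, 2005 -> 39 left
December 2005 has 31 days -> back to November 30, 2005 -> 8 left
November 2005: 30 - 8 = 22 -> lands on November 22

Result: 2005-11-22


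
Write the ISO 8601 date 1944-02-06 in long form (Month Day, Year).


ISO 1944-02-06 parses as year=1944, month=02, day=06
Month 2 -> February

February 6, 1944


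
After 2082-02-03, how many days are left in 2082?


Day of year: 34 of 365
Remaining = 365 - 34

331 days


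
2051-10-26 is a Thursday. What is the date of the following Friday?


Current: Thursday
Target: Friday
Days ahead: 1

Next Friday: 2051-10-27


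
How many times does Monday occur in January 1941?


January 1941 has 31 days
Anchor: Jan 1, 1941. With p = 1941 - 1 = 1940: (p + p//4 - p//100 + p//400) mod 7 = (1940 + 485 - 19 + 4) mod 7 = 2410 mod 7 = 2 -> Wednesday (Mon=0 ... Sun=6)
January 1 is the anchor itself -> Wednesday
First Monday is January 6
Mondays: 6, 13, 20, 27

4 Mondays


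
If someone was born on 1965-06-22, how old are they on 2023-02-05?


Birth: 1965-06-22
Reference: 2023-02-05
Year difference: 2023 - 1965 = 58
Birthday not yet reached in 2023, subtract 1

57 years old


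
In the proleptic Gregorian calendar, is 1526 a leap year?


Gregorian leap year rule: divisible by 4, but not by 100, unless also by 400.
1526 is not divisible by 4 -> not a leap year

No


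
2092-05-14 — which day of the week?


Date: May 14, 2092
Anchor: Jan 1, 2092. With p = 2092 - 1 = 2091: (p + p//4 - p//100 + p//400) mod 7 = (2091 + 522 - 20 + 5) mod 7 = 2598 mod 7 = 1 -> Tuesday (Mon=0 ... Sun=6)
Days before May (Jan-Apr): 121; offset = 121 + 14 - 1 = 134
Weekday index = (1 + 134) mod 7 = 2

Day of the week: Wednesday


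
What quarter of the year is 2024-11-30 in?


Month: November (month 11)
Q1: Jan-Mar, Q2: Apr-Jun, Q3: Jul-Sep, Q4: Oct-Dec

Q4


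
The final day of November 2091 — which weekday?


November 2091 has 30 days
Anchor: Jan 1, 2091. With p = 2091 - 1 = 2090: (p + p//4 - p//100 + p//400) mod 7 = (2090 + 522 - 20 + 5) mod 7 = 2597 mod 7 = 0 -> Monday (Mon=0 ... Sun=6)
Days before November (Jan-Oct): 304; November 1 index = (0 + 304) mod 7 = 3 -> Thursday
Last day offset: 30 - 1 = 29 days
Weekday index = (3 + 29) mod 7 = 4

Friday, November 30


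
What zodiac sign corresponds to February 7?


Date: February 7
Conventional tropical zodiac dates: Aquarius from January 20 onward; Pisces starts February 19
February 7 falls within the Aquarius range

Aquarius


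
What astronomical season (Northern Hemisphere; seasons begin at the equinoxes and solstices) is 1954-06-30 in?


Date: June 30
Astronomical Summer (approx.; exact equinox/solstice day varies by year): June 21 to September 21
June 30 falls within the Summer window

Summer


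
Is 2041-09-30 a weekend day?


Anchor: Jan 1, 2041. With p = 2041 - 1 = 2040: (p + p//4 - p//100 + p//400) mod 7 = (2040 + 510 - 20 + 5) mod 7 = 2535 mod 7 = 1 -> Tuesday (Mon=0 ... Sun=6)
Day of year: 273; offset = 272
Weekday index = (1 + 272) mod 7 = 0 -> Monday
Weekend days: Saturday, Sunday

No


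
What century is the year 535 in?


Century = (year - 1) // 100 + 1
= (535 - 1) // 100 + 1
= 534 // 100 + 1
= 5 + 1

6th century


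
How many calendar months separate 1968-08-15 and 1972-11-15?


From August 1968 to November 1972
4 years * 12 = 48 months, plus 3 months = 51

51 months


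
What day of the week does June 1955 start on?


Target: June 1, 1955
Anchor: Jan 1, 1955. With p = 1955 - 1 = 1954: (p + p//4 - p//100 + p//400) mod 7 = (1954 + 488 - 19 + 4) mod 7 = 2427 mod 7 = 5 -> Saturday (Mon=0 ... Sun=6)
Days before June (Jan-May): 151 days
Weekday index = (5 + 151) mod 7 = 2

Wednesday


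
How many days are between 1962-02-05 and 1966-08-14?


From 1962-02-05 to 1966-08-14
1962-02-05: days before February = 31; day of year = 31 + 5 = 36
1966-08-14: days before August = 31 + 28 + 31 + 30 + 31 + 30 + 31 = 212 (1966 is not a leap year); day of year = 212 + 14 = 226
Rest of 1962: 365 - 36 = 329
Full years 1963 (365), 1964 (366), 1965 (365): 1096
Total = 329 + 1096 + 226 = 1651

1651 days


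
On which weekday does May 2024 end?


May 2024 has 31 days
Anchor: Jan 1, 2024. With p = 2024 - 1 = 2023: (p + p//4 - p//100 + p//400) mod 7 = (2023 + 505 - 20 + 5) mod 7 = 2513 mod 7 = 0 -> Monday (Mon=0 ... Sun=6)
Days before May (Jan-Apr): 121; May 1 index = (0 + 121) mod 7 = 2 -> Wednesday
Last day offset: 31 - 1 = 30 days
Weekday index = (2 + 30) mod 7 = 4

Friday, May 31


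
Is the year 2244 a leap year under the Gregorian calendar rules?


Gregorian leap year rule: divisible by 4, but not by 100, unless also by 400.
2244 is divisible by 4 but not 100 -> leap year

Yes


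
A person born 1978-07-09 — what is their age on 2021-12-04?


Birth: 1978-07-09
Reference: 2021-12-04
Year difference: 2021 - 1978 = 43

43 years old


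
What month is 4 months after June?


June is month 6
6 + 4 = 10

October


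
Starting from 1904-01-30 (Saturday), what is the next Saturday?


Current: Saturday
Target: Saturday
Days ahead: 7

Next Saturday: 1904-02-06


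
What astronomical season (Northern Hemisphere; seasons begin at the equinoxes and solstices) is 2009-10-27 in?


Date: October 27
Astronomical Autumn (approx.; exact equinox/solstice day varies by year): September 22 to December 20
October 27 falls within the Autumn window

Autumn


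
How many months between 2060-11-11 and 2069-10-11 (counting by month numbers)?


From November 2060 to October 2069
9 years * 12 = 108 months, minus 1 month = 107

107 months


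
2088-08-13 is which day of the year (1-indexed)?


Date: August 13, 2088
Days in months 1 through 7: 213
Plus 13 days in August

Day of year: 226


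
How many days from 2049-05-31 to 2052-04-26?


From 2049-05-31 to 2052-04-26
2049-05-31: days before May = 31 + 28 + 31 + 30 = 120 (2049 is not a leap year); day of year = 120 + 31 = 151
2052-04-26: days before April = 31 + 29 + 31 = 91 (2052 is a leap year); day of year = 91 + 26 = 117
Rest of 2049: 365 - 151 = 214
Full years 2050 (365), 2051 (365): 730
Total = 214 + 730 + 117 = 1061

1061 days


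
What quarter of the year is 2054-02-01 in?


Month: February (month 2)
Q1: Jan-Mar, Q2: Apr-Jun, Q3: Jul-Sep, Q4: Oct-Dec

Q1


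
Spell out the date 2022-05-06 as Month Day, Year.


ISO 2022-05-06 parses as year=2022, month=05, day=06
Month 5 -> May

May 6, 2022


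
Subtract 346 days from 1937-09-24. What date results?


Start: 1937-09-24, subtract 346 days
Back 24 days from September 24 reaches August 31, 1937 -> 322 left
August 1937 has 31 days -> back to July 31, 1937 -> 291 left
July 1937 has 31 days -> back to June 30, 1937 -> 260 left
June 1937 has 30 days -> back to May 31, 1937 -> 230 left
May 1937 has 31 days -> back to April 30, 1937 -> 199 left
April 1937 has 30 days -> back to March 31, 1937 -> 169 left
March 1937 has 31 days -> back to February 28, 1937 -> 138 left
February 1937 has 28 days -> back to January 31, 1937 -> 110 left
January 1937 has 31 days -> back to December 31, 1936 -> 79 left
December 1936 has 31 days -> back to November 30, 1936 -> 48 left
November 1936 has 30 days -> back to October 31, 1936 -> 18 left
October 1936: 31 - 18 = 13 -> lands on October 13

Result: 1936-10-13


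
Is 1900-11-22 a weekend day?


Anchor: Jan 1, 1900. With p = 1900 - 1 = 1899: (p + p//4 - p//100 + p//400) mod 7 = (1899 + 474 - 18 + 4) mod 7 = 2359 mod 7 = 0 -> Monday (Mon=0 ... Sun=6)
Day of year: 326; offset = 325
Weekday index = (0 + 325) mod 7 = 3 -> Thursday
Weekend days: Saturday, Sunday

No


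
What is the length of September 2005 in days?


September 2005

30 days


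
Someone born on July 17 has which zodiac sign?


Date: July 17
Conventional tropical zodiac dates: Cancer from June 21 onward; Leo starts July 23
July 17 falls within the Cancer range

Cancer


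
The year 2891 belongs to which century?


Century = (year - 1) // 100 + 1
= (2891 - 1) // 100 + 1
= 2890 // 100 + 1
= 28 + 1

29th century


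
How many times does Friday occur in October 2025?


October 2025 has 31 days
Anchor: Jan 1, 2025. With p = 2025 - 1 = 2024: (p + p//4 - p//100 + p//400) mod 7 = (2024 + 506 - 20 + 5) mod 7 = 2515 mod 7 = 2 -> Wednesday (Mon=0 ... Sun=6)
Days before October (Jan-Sep): 273; October 1 index = (2 + 273) mod 7 = 2 -> Wednesday
First Friday is October 3
Fridays: 3, 10, 17, 24, 31

5 Fridays


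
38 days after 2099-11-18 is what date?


Start: 2099-11-18, add 38 days
November 2099 has 30 days: 30 - 18 = 12 days to November 30 -> 26 left
December 2099: 26 <= 31 -> lands on December 26

Result: 2099-12-26


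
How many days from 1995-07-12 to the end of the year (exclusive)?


Day of year: 193 of 365
Remaining = 365 - 193

172 days


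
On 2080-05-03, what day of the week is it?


Date: May 3, 2080
Anchor: Jan 1, 2080. With p = 2080 - 1 = 2079: (p + p//4 - p//100 + p//400) mod 7 = (2079 + 519 - 20 + 5) mod 7 = 2583 mod 7 = 0 -> Monday (Mon=0 ... Sun=6)
Days before May (Jan-Apr): 121; offset = 121 + 3 - 1 = 123
Weekday index = (0 + 123) mod 7 = 4

Day of the week: Friday


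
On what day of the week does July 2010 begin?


Target: July 1, 2010
Anchor: Jan 1, 2010. With p = 2010 - 1 = 2009: (p + p//4 - p//100 + p//400) mod 7 = (2009 + 502 - 20 + 5) mod 7 = 2496 mod 7 = 4 -> Friday (Mon=0 ... Sun=6)
Days before July (Jan-Jun): 181 days
Weekday index = (4 + 181) mod 7 = 3

Thursday


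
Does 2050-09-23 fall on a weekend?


Anchor: Jan 1, 2050. With p = 2050 - 1 = 2049: (p + p//4 - p//100 + p//400) mod 7 = (2049 + 512 - 20 + 5) mod 7 = 2546 mod 7 = 5 -> Saturday (Mon=0 ... Sun=6)
Day of year: 266; offset = 265
Weekday index = (5 + 265) mod 7 = 4 -> Friday
Weekend days: Saturday, Sunday

No


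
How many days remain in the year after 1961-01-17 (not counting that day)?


Day of year: 17 of 365
Remaining = 365 - 17

348 days


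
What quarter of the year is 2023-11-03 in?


Month: November (month 11)
Q1: Jan-Mar, Q2: Apr-Jun, Q3: Jul-Sep, Q4: Oct-Dec

Q4


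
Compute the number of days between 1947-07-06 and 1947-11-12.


From 1947-07-06 to 1947-11-12
1947-07-06: days before July = 31 + 28 + 31 + 30 + 31 + 30 = 181 (1947 is not a leap year); day of year = 181 + 6 = 187
1947-11-12: days before November = 31 + 28 + 31 + 30 + 31 + 30 + 31 + 31 + 30 + 31 = 304 (1947 is not a leap year); day of year = 304 + 12 = 316
Same year: 316 - 187 = 129

129 days


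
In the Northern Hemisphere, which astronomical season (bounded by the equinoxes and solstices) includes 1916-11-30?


Date: November 30
Astronomical Autumn (approx.; exact equinox/solstice day varies by year): September 22 to December 20
November 30 falls within the Autumn window

Autumn


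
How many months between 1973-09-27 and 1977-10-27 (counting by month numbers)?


From September 1973 to October 1977
4 years * 12 = 48 months, plus 1 month = 49

49 months


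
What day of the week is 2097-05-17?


Date: May 17, 2097
Anchor: Jan 1, 2097. With p = 2097 - 1 = 2096: (p + p//4 - p//100 + p//400) mod 7 = (2096 + 524 - 20 + 5) mod 7 = 2605 mod 7 = 1 -> Tuesday (Mon=0 ... Sun=6)
Days before May (Jan-Apr): 120; offset = 120 + 17 - 1 = 136
Weekday index = (1 + 136) mod 7 = 4

Day of the week: Friday


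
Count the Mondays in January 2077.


January 2077 has 31 days
Anchor: Jan 1, 2077. With p = 2077 - 1 = 2076: (p + p//4 - p//100 + p//400) mod 7 = (2076 + 519 - 20 + 5) mod 7 = 2580 mod 7 = 4 -> Friday (Mon=0 ... Sun=6)
January 1 is the anchor itself -> Friday
First Monday is January 4
Mondays: 4, 11, 18, 25

4 Mondays


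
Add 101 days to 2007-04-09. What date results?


Start: 2007-04-09, add 101 days
April 2007 has 30 days: 30 - 9 = 21 days to April 30 -> 80 left
May 2007 has 31 days -> 49 left
June 2007 has 30 days -> 19 left
July 2007: 19 <= 31 -> lands on July 19

Result: 2007-07-19


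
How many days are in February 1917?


February 1917 (leap year: no)

28 days


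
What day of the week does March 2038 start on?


Target: March 1, 2038
Anchor: Jan 1, 2038. With p = 2038 - 1 = 2037: (p + p//4 - p//100 + p//400) mod 7 = (2037 + 509 - 20 + 5) mod 7 = 2531 mod 7 = 4 -> Friday (Mon=0 ... Sun=6)
Days before March (Jan-Feb): 59 days
Weekday index = (4 + 59) mod 7 = 0

Monday


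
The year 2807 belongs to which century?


Century = (year - 1) // 100 + 1
= (2807 - 1) // 100 + 1
= 2806 // 100 + 1
= 28 + 1

29th century


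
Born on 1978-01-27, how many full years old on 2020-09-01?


Birth: 1978-01-27
Reference: 2020-09-01
Year difference: 2020 - 1978 = 42

42 years old


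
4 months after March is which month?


March is month 3
3 + 4 = 7

July


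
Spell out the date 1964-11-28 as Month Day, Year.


ISO 1964-11-28 parses as year=1964, month=11, day=28
Month 11 -> November

November 28, 1964


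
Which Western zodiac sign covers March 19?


Date: March 19
Conventional tropical zodiac dates: Pisces from February 19 onward; Aries starts March 21
March 19 falls within the Pisces range

Pisces


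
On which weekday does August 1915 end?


August 1915 has 31 days
Anchor: Jan 1, 1915. With p = 1915 - 1 = 1914: (p + p//4 - p//100 + p//400) mod 7 = (1914 + 478 - 19 + 4) mod 7 = 2377 mod 7 = 4 -> Friday (Mon=0 ... Sun=6)
Days before August (Jan-Jul): 212; August 1 index = (4 + 212) mod 7 = 6 -> Sunday
Last day offset: 31 - 1 = 30 days
Weekday index = (6 + 30) mod 7 = 1

Tuesday, August 31


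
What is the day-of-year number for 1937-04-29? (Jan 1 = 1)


Date: April 29, 1937
Days in months 1 through 3: 90
Plus 29 days in April

Day of year: 119


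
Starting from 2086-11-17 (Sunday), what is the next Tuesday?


Current: Sunday
Target: Tuesday
Days ahead: 2

Next Tuesday: 2086-11-19


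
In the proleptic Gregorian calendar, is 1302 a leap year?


Gregorian leap year rule: divisible by 4, but not by 100, unless also by 400.
1302 is not divisible by 4 -> not a leap year

No


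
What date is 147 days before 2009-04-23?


Start: 2009-04-23, subtract 147 days
Back 23 days from April 23 reaches March 31, 2009 -> 124 left
March 2009 has 31 days -> back to February 28, 2009 -> 93 left
February 2009 has 28 days -> back to January 31, 2009 -> 65 left
January 2009 has 31 days -> back to December 31, 2008 -> 34 left
December 2008 has 31 days -> back to November 30, 2008 -> 3 left
November 2008: 30 - 3 = 27 -> lands on November 27

Result: 2008-11-27


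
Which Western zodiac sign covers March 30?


Date: March 30
Conventional tropical zodiac dates: Aries from March 21 onward; Taurus starts April 20
March 30 falls within the Aries range

Aries


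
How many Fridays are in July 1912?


July 1912 has 31 days
Anchor: Jan 1, 1912. With p = 1912 - 1 = 1911: (p + p//4 - p//100 + p//400) mod 7 = (1911 + 477 - 19 + 4) mod 7 = 2373 mod 7 = 0 -> Monday (Mon=0 ... Sun=6)
Days before July (Jan-Jun): 182; July 1 index = (0 + 182) mod 7 = 0 -> Monday
First Friday is July 5
Fridays: 5, 12, 19, 26

4 Fridays


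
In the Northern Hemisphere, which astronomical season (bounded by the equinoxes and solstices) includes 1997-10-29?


Date: October 29
Astronomical Autumn (approx.; exact equinox/solstice day varies by year): September 22 to December 20
October 29 falls within the Autumn window

Autumn


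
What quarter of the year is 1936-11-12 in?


Month: November (month 11)
Q1: Jan-Mar, Q2: Apr-Jun, Q3: Jul-Sep, Q4: Oct-Dec

Q4


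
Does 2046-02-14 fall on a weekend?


Anchor: Jan 1, 2046. With p = 2046 - 1 = 2045: (p + p//4 - p//100 + p//400) mod 7 = (2045 + 511 - 20 + 5) mod 7 = 2541 mod 7 = 0 -> Monday (Mon=0 ... Sun=6)
Day of year: 45; offset = 44
Weekday index = (0 + 44) mod 7 = 2 -> Wednesday
Weekend days: Saturday, Sunday

No


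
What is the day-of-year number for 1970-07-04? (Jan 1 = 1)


Date: July 4, 1970
Days in months 1 through 6: 181
Plus 4 days in July

Day of year: 185


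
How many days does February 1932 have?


February 1932 (leap year: yes)

29 days


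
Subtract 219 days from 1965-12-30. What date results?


Start: 1965-12-30, subtract 219 days
Back 30 days from December 30 reaches November 30, 1965 -> 189 left
November 1965 has 30 days -> back to October 31, 1965 -> 159 left
October 1965 has 31 days -> back to September 30, 1965 -> 128 left
September 1965 has 30 days -> back to August 31, 1965 -> 98 left
August 1965 has 31 days -> back to July 31, 1965 -> 67 left
July 1965 has 31 days -> back to June 30, 1965 -> 36 left
June 1965 has 30 days -> back to May 31, 1965 -> 6 left
May 1965: 31 - 6 = 25 -> lands on May 25

Result: 1965-05-25


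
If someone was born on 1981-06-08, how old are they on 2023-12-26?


Birth: 1981-06-08
Reference: 2023-12-26
Year difference: 2023 - 1981 = 42

42 years old


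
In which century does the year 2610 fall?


Century = (year - 1) // 100 + 1
= (2610 - 1) // 100 + 1
= 2609 // 100 + 1
= 26 + 1

27th century


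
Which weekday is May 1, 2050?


Target: May 1, 2050
Anchor: Jan 1, 2050. With p = 2050 - 1 = 2049: (p + p//4 - p//100 + p//400) mod 7 = (2049 + 512 - 20 + 5) mod 7 = 2546 mod 7 = 5 -> Saturday (Mon=0 ... Sun=6)
Days before May (Jan-Apr): 120 days
Weekday index = (5 + 120) mod 7 = 6

Sunday


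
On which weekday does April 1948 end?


April 1948 has 30 days
Anchor: Jan 1, 1948. With p = 1948 - 1 = 1947: (p + p//4 - p//100 + p//400) mod 7 = (1947 + 486 - 19 + 4) mod 7 = 2418 mod 7 = 3 -> Thursday (Mon=0 ... Sun=6)
Days before April (Jan-Mar): 91; April 1 index = (3 + 91) mod 7 = 3 -> Thursday
Last day offset: 30 - 1 = 29 days
Weekday index = (3 + 29) mod 7 = 4

Friday, April 30


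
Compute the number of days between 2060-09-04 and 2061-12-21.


From 2060-09-04 to 2061-12-21
2060-09-04: days before September = 31 + 29 + 31 + 30 + 31 + 30 + 31 + 31 = 244 (2060 is a leap year); day of year = 244 + 4 = 248
2061-12-21: days before December = 31 + 28 + 31 + 30 + 31 + 30 + 31 + 31 + 30 + 31 + 30 = 334 (2061 is not a leap year); day of year = 334 + 21 = 355
Rest of 2060: 366 - 248 = 118
Total = 118 + 355 = 473

473 days


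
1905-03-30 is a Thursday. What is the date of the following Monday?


Current: Thursday
Target: Monday
Days ahead: 4

Next Monday: 1905-04-03


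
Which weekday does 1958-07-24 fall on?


Date: July 24, 1958
Anchor: Jan 1, 1958. With p = 1958 - 1 = 1957: (p + p//4 - p//100 + p//400) mod 7 = (1957 + 489 - 19 + 4) mod 7 = 2431 mod 7 = 2 -> Wednesday (Mon=0 ... Sun=6)
Days before July (Jan-Jun): 181; offset = 181 + 24 - 1 = 204
Weekday index = (2 + 204) mod 7 = 3

Day of the week: Thursday


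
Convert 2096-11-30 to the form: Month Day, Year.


ISO 2096-11-30 parses as year=2096, month=11, day=30
Month 11 -> November

November 30, 2096


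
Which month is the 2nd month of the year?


Month 2 of 12

February


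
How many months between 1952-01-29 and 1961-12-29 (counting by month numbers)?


From January 1952 to December 1961
9 years * 12 = 108 months, plus 11 months = 119

119 months


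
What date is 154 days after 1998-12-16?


Start: 1998-12-16, add 154 days
December 1998 has 31 days: 31 - 16 = 15 days to December 31 -> 139 left
January 1999 has 31 days -> 108 left
February 1999 has 28 days -> 80 left
March 1999 has 31 days -> 49 left
April 1999 has 30 days -> 19 left
May 1999: 19 <= 31 -> lands on May 19

Result: 1999-05-19


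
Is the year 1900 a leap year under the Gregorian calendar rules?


Gregorian leap year rule: divisible by 4, but not by 100, unless also by 400.
1900 is divisible by 100 but not 400 -> not a leap year

No


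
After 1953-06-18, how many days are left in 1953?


Day of year: 169 of 365
Remaining = 365 - 169

196 days


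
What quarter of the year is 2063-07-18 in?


Month: July (month 7)
Q1: Jan-Mar, Q2: Apr-Jun, Q3: Jul-Sep, Q4: Oct-Dec

Q3


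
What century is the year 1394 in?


Century = (year - 1) // 100 + 1
= (1394 - 1) // 100 + 1
= 1393 // 100 + 1
= 13 + 1

14th century


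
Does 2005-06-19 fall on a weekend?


Anchor: Jan 1, 2005. With p = 2005 - 1 = 2004: (p + p//4 - p//100 + p//400) mod 7 = (2004 + 501 - 20 + 5) mod 7 = 2490 mod 7 = 5 -> Saturday (Mon=0 ... Sun=6)
Day of year: 170; offset = 169
Weekday index = (5 + 169) mod 7 = 6 -> Sunday
Weekend days: Saturday, Sunday

Yes


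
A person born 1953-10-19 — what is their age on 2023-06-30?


Birth: 1953-10-19
Reference: 2023-06-30
Year difference: 2023 - 1953 = 70
Birthday not yet reached in 2023, subtract 1

69 years old


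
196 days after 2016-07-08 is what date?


Start: 2016-07-08, add 196 days
July 2016 has 31 days: 31 - 8 = 23 days to July 31 -> 173 left
August 2016 has 31 days -> 142 left
September 2016 has 30 days -> 112 left
October 2016 has 31 days -> 81 left
November 2016 has 30 days -> 51 left
December 2016 has 31 days -> 20 left
January 2017: 20 <= 31 -> lands on January 20

Result: 2017-01-20
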